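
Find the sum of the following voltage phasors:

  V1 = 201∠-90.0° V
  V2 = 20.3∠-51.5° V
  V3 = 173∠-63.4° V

Step 1 — Convert each phasor to rectangular form:
  V1 = 201·(cos(-90.0°) + j·sin(-90.0°)) = 0 - j201 V
  V2 = 20.3·(cos(-51.5°) + j·sin(-51.5°)) = 12.64 - j15.89 V
  V3 = 173·(cos(-63.4°) + j·sin(-63.4°)) = 77.46 - j154.7 V
Step 2 — Sum components: V_total = 90.1 - j371.6 V.
Step 3 — Convert to polar: |V_total| = 382.3 V, ∠V_total = -76.4°.

V_total = 382.3∠-76.4° V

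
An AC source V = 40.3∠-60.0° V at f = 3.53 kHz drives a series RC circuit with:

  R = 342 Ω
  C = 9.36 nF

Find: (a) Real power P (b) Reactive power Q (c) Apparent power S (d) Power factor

Step 1 — Angular frequency: ω = 2π·f = 2π·3530 = 2.218e+04 rad/s.
Step 2 — Component impedances:
  R: Z = R = 342 Ω
  C: Z = 1/(jωC) = -j/(ω·C) = 0 - j4817 Ω
Step 3 — Series combination: Z_total = R + C = 342 - j4817 Ω = 4829∠-85.9° Ω.
Step 4 — Source phasor: V = 40.3∠-60.0° V = 20.15 - j34.9 V.
Step 5 — Current: I = V / Z = 0.007505 + j0.00365 A = 0.008345∠25.9° A.
Step 6 — Complex power: S = V·I* = 0.02382 - j0.3355 VA.
Step 7 — Real power: P = Re(S) = 0.02382 W.
Step 8 — Reactive power: Q = Im(S) = -0.3355 VAR.
Step 9 — Apparent power: |S| = 0.3363 VA.
Step 10 — Power factor: PF = P/|S| = 0.07082 (leading).

(a) P = 0.02382 W  (b) Q = -0.3355 VAR  (c) S = 0.3363 VA  (d) PF = 0.07082 (leading)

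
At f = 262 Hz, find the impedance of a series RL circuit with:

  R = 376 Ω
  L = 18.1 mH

Step 1 — Angular frequency: ω = 2π·f = 2π·262 = 1646 rad/s.
Step 2 — Component impedances:
  R: Z = R = 376 Ω
  L: Z = jωL = j·1646·0.0181 = 0 + j29.8 Ω
Step 3 — Series combination: Z_total = R + L = 376 + j29.8 Ω = 377.2∠4.5° Ω.

Z = 376 + j29.8 Ω = 377.2∠4.5° Ω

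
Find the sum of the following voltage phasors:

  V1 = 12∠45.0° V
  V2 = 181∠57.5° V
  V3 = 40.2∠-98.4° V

Step 1 — Convert each phasor to rectangular form:
  V1 = 12·(cos(45.0°) + j·sin(45.0°)) = 8.485 + j8.485 V
  V2 = 181·(cos(57.5°) + j·sin(57.5°)) = 97.25 + j152.7 V
  V3 = 40.2·(cos(-98.4°) + j·sin(-98.4°)) = -5.873 - j39.77 V
Step 2 — Sum components: V_total = 99.86 + j121.4 V.
Step 3 — Convert to polar: |V_total| = 157.2 V, ∠V_total = 50.6°.

V_total = 157.2∠50.6° V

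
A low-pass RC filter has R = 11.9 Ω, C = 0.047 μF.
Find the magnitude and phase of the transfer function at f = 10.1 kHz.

Step 1 — Angular frequency: ω = 2π·1.01e+04 = 6.346e+04 rad/s.
Step 2 — Transfer function: H(jω) = 1/(1 + jωRC).
Step 3 — Denominator: 1 + jωRC = 1 + j·6.346e+04·11.9·4.7e-08 = 1 + j0.03549.
Step 4 — H = 0.9987 - j0.03545.
Step 5 — Magnitude: |H| = 0.9994 (-0.0 dB); phase: φ = -2.0°.

|H| = 0.9994 (-0.0 dB), φ = -2.0°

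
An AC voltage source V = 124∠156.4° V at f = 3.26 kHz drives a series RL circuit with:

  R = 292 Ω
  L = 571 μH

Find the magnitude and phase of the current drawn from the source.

Step 1 — Angular frequency: ω = 2π·f = 2π·3260 = 2.048e+04 rad/s.
Step 2 — Component impedances:
  R: Z = R = 292 Ω
  L: Z = jωL = j·2.048e+04·0.000571 = 0 + j11.7 Ω
Step 3 — Series combination: Z_total = R + L = 292 + j11.7 Ω = 292.2∠2.3° Ω.
Step 4 — Source phasor: V = 124∠156.4° V = -113.6 + j49.64 V.
Step 5 — Ohm's law: I = V / Z_total = (-113.6 + j49.64) / (292 + j11.7) = -0.3817 + j0.1853 A.
Step 6 — Convert to polar: |I| = 0.4243 A, ∠I = 154.1°.

I = 0.4243∠154.1° A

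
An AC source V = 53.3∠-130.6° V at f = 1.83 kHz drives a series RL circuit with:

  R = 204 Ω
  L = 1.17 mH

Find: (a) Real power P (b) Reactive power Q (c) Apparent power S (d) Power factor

Step 1 — Angular frequency: ω = 2π·f = 2π·1830 = 1.15e+04 rad/s.
Step 2 — Component impedances:
  R: Z = R = 204 Ω
  L: Z = jωL = j·1.15e+04·0.00117 = 0 + j13.45 Ω
Step 3 — Series combination: Z_total = R + L = 204 + j13.45 Ω = 204.4∠3.8° Ω.
Step 4 — Source phasor: V = 53.3∠-130.6° V = -34.69 - j40.47 V.
Step 5 — Current: I = V / Z = -0.1823 - j0.1864 A = 0.2607∠-134.4° A.
Step 6 — Complex power: S = V·I* = 13.87 + j0.9144 VA.
Step 7 — Real power: P = Re(S) = 13.87 W.
Step 8 — Reactive power: Q = Im(S) = 0.9144 VAR.
Step 9 — Apparent power: |S| = 13.9 VA.
Step 10 — Power factor: PF = P/|S| = 0.9978 (lagging).

(a) P = 13.87 W  (b) Q = 0.9144 VAR  (c) S = 13.9 VA  (d) PF = 0.9978 (lagging)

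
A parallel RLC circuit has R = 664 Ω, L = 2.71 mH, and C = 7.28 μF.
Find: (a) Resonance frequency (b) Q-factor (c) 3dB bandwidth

Step 1 — Resonance: ω₀ = 1/√(LC) = 1/√(0.00271·7.28e-06) = 7120 rad/s.
Step 2 — f₀ = ω₀/(2π) = 1133 Hz.
Step 3 — Parallel Q: Q = R/(ω₀L) = 664/(7120·0.00271) = 34.42.
Step 4 — Bandwidth: Δω = ω₀/Q = 206.9 rad/s; BW = Δω/(2π) = 32.92 Hz.

(a) f₀ = 1133 Hz  (b) Q = 34.42  (c) BW = 32.92 Hz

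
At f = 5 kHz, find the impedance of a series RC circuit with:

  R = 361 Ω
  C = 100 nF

Step 1 — Angular frequency: ω = 2π·f = 2π·5000 = 3.142e+04 rad/s.
Step 2 — Component impedances:
  R: Z = R = 361 Ω
  C: Z = 1/(jωC) = -j/(ω·C) = 0 - j318.3 Ω
Step 3 — Series combination: Z_total = R + C = 361 - j318.3 Ω = 481.3∠-41.4° Ω.

Z = 361 - j318.3 Ω = 481.3∠-41.4° Ω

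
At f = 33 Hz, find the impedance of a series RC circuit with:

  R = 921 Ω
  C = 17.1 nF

Step 1 — Angular frequency: ω = 2π·f = 2π·33 = 207.3 rad/s.
Step 2 — Component impedances:
  R: Z = R = 921 Ω
  C: Z = 1/(jωC) = -j/(ω·C) = 0 - j2.82e+05 Ω
Step 3 — Series combination: Z_total = R + C = 921 - j2.82e+05 Ω = 2.82e+05∠-89.8° Ω.

Z = 921 - j2.82e+05 Ω = 2.82e+05∠-89.8° Ω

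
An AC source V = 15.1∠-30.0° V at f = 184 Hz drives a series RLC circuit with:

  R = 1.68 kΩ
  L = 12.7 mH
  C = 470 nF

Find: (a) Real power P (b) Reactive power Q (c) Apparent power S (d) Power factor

Step 1 — Angular frequency: ω = 2π·f = 2π·184 = 1156 rad/s.
Step 2 — Component impedances:
  R: Z = R = 1680 Ω
  L: Z = jωL = j·1156·0.0127 = 0 + j14.68 Ω
  C: Z = 1/(jωC) = -j/(ω·C) = 0 - j1840 Ω
Step 3 — Series combination: Z_total = R + L + C = 1680 - j1826 Ω = 2481∠-47.4° Ω.
Step 4 — Source phasor: V = 15.1∠-30.0° V = 13.08 - j7.55 V.
Step 5 — Current: I = V / Z = 0.005808 + j0.001818 A = 0.006086∠17.4° A.
Step 6 — Complex power: S = V·I* = 0.06223 - j0.06763 VA.
Step 7 — Real power: P = Re(S) = 0.06223 W.
Step 8 — Reactive power: Q = Im(S) = -0.06763 VAR.
Step 9 — Apparent power: |S| = 0.0919 VA.
Step 10 — Power factor: PF = P/|S| = 0.6771 (leading).

(a) P = 0.06223 W  (b) Q = -0.06763 VAR  (c) S = 0.0919 VA  (d) PF = 0.6771 (leading)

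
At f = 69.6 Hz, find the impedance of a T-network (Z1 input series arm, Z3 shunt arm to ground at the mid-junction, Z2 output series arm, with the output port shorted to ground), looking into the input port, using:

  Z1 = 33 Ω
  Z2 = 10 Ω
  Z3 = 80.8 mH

Step 1 — Angular frequency: ω = 2π·f = 2π·69.6 = 437.3 rad/s.
Step 2 — Component impedances:
  Z1: Z = R = 33 Ω
  Z2: Z = R = 10 Ω
  Z3: Z = jωL = j·437.3·0.0808 = 0 + j35.33 Ω
Step 3 — With the output port shorted to ground, the output series arm Z2 runs from the junction to ground; the shunt arm Z3 also runs from the junction to ground. They appear in parallel: Z3 || Z2 = 9.258 + j2.62 Ω.
Step 4 — Series with input arm Z1: Z_in = Z1 + (Z3 || Z2) = 42.26 + j2.62 Ω = 42.34∠3.5° Ω.

Z = 42.26 + j2.62 Ω = 42.34∠3.5° Ω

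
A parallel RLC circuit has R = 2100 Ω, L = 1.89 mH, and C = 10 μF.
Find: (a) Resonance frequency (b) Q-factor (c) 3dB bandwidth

Step 1 — Resonance: ω₀ = 1/√(LC) = 1/√(0.00189·1e-05) = 7274 rad/s.
Step 2 — f₀ = ω₀/(2π) = 1158 Hz.
Step 3 — Parallel Q: Q = R/(ω₀L) = 2100/(7274·0.00189) = 152.8.
Step 4 — Bandwidth: Δω = ω₀/Q = 47.62 rad/s; BW = Δω/(2π) = 7.579 Hz.

(a) f₀ = 1158 Hz  (b) Q = 152.8  (c) BW = 7.579 Hz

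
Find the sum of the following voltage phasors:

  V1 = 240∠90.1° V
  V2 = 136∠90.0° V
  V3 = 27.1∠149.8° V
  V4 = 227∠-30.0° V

Step 1 — Convert each phasor to rectangular form:
  V1 = 240·(cos(90.1°) + j·sin(90.1°)) = -0.4189 + j240 V
  V2 = 136·(cos(90.0°) + j·sin(90.0°)) = 0 + j136 V
  V3 = 27.1·(cos(149.8°) + j·sin(149.8°)) = -23.42 + j13.63 V
  V4 = 227·(cos(-30.0°) + j·sin(-30.0°)) = 196.6 - j113.5 V
Step 2 — Sum components: V_total = 172.7 + j276.1 V.
Step 3 — Convert to polar: |V_total| = 325.7 V, ∠V_total = 58.0°.

V_total = 325.7∠58.0° V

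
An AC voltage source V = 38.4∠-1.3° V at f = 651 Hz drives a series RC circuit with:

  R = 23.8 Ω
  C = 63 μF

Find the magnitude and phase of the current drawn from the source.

Step 1 — Angular frequency: ω = 2π·f = 2π·651 = 4090 rad/s.
Step 2 — Component impedances:
  R: Z = R = 23.8 Ω
  C: Z = 1/(jωC) = -j/(ω·C) = 0 - j3.881 Ω
Step 3 — Series combination: Z_total = R + C = 23.8 - j3.881 Ω = 24.11∠-9.3° Ω.
Step 4 — Source phasor: V = 38.4∠-1.3° V = 38.39 - j0.8712 V.
Step 5 — Ohm's law: I = V / Z_total = (38.39 - j0.8712) / (23.8 - j3.881) = 1.577 + j0.2205 A.
Step 6 — Convert to polar: |I| = 1.592 A, ∠I = 8.0°.

I = 1.592∠8.0° A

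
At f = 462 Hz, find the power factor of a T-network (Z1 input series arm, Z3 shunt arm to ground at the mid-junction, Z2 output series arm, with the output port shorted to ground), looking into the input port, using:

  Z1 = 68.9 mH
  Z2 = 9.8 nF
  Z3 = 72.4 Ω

Step 1 — Angular frequency: ω = 2π·f = 2π·462 = 2903 rad/s.
Step 2 — Component impedances:
  Z1: Z = jωL = j·2903·0.0689 = 0 + j200 Ω
  Z2: Z = 1/(jωC) = -j/(ω·C) = 0 - j3.515e+04 Ω
  Z3: Z = R = 72.4 Ω
Step 3 — With the output port shorted to ground, the output series arm Z2 runs from the junction to ground; the shunt arm Z3 also runs from the junction to ground. They appear in parallel: Z3 || Z2 = 72.4 - j0.1491 Ω.
Step 4 — Series with input arm Z1: Z_in = Z1 + (Z3 || Z2) = 72.4 + j199.9 Ω = 212.6∠70.1° Ω.
Step 5 — Power factor: PF = cos(φ) = Re(Z)/|Z| = 72.4/212.57 = 0.3406.
Step 6 — Type: Im(Z) = 199.9 ⇒ lagging (phase φ = 70.1°).

PF = 0.3406 (lagging, φ = 70.1°)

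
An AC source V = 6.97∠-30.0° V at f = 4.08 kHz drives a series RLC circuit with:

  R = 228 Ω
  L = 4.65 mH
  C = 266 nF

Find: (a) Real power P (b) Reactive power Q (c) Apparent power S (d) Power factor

Step 1 — Angular frequency: ω = 2π·f = 2π·4080 = 2.564e+04 rad/s.
Step 2 — Component impedances:
  R: Z = R = 228 Ω
  L: Z = jωL = j·2.564e+04·0.00465 = 0 + j119.2 Ω
  C: Z = 1/(jωC) = -j/(ω·C) = 0 - j146.6 Ω
Step 3 — Series combination: Z_total = R + L + C = 228 - j27.44 Ω = 229.6∠-6.9° Ω.
Step 4 — Source phasor: V = 6.97∠-30.0° V = 6.036 - j3.485 V.
Step 5 — Current: I = V / Z = 0.02791 - j0.01193 A = 0.03035∠-23.1° A.
Step 6 — Complex power: S = V·I* = 0.21 - j0.02528 VA.
Step 7 — Real power: P = Re(S) = 0.21 W.
Step 8 — Reactive power: Q = Im(S) = -0.02528 VAR.
Step 9 — Apparent power: |S| = 0.2115 VA.
Step 10 — Power factor: PF = P/|S| = 0.9928 (leading).

(a) P = 0.21 W  (b) Q = -0.02528 VAR  (c) S = 0.2115 VA  (d) PF = 0.9928 (leading)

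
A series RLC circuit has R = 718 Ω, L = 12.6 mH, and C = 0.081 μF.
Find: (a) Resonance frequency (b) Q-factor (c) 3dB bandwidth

Step 1 — Resonance: ω₀ = 1/√(LC) = 1/√(0.0126·8.1e-08) = 3.13e+04 rad/s.
Step 2 — f₀ = ω₀/(2π) = 4982 Hz.
Step 3 — Series Q: Q = ω₀L/R = 3.13e+04·0.0126/718 = 0.5493.
Step 4 — Bandwidth: Δω = ω₀/Q = 5.698e+04 rad/s; BW = Δω/(2π) = 9069 Hz.

(a) f₀ = 4982 Hz  (b) Q = 0.5493  (c) BW = 9069 Hz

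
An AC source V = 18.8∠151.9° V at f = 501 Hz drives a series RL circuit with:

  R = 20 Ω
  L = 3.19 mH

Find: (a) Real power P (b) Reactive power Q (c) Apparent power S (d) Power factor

Step 1 — Angular frequency: ω = 2π·f = 2π·501 = 3148 rad/s.
Step 2 — Component impedances:
  R: Z = R = 20 Ω
  L: Z = jωL = j·3148·0.00319 = 0 + j10.04 Ω
Step 3 — Series combination: Z_total = R + L = 20 + j10.04 Ω = 22.38∠26.7° Ω.
Step 4 — Source phasor: V = 18.8∠151.9° V = -16.58 + j8.855 V.
Step 5 — Current: I = V / Z = -0.4847 + j0.6861 A = 0.8401∠125.2° A.
Step 6 — Complex power: S = V·I* = 14.11 + j7.086 VA.
Step 7 — Real power: P = Re(S) = 14.11 W.
Step 8 — Reactive power: Q = Im(S) = 7.086 VAR.
Step 9 — Apparent power: |S| = 15.79 VA.
Step 10 — Power factor: PF = P/|S| = 0.8937 (lagging).

(a) P = 14.11 W  (b) Q = 7.086 VAR  (c) S = 15.79 VA  (d) PF = 0.8937 (lagging)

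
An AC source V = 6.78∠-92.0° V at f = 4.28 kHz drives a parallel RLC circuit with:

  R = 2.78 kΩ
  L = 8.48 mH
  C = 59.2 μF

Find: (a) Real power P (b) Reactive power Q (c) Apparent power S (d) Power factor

Step 1 — Angular frequency: ω = 2π·f = 2π·4280 = 2.689e+04 rad/s.
Step 2 — Component impedances:
  R: Z = R = 2780 Ω
  L: Z = jωL = j·2.689e+04·0.00848 = 0 + j228 Ω
  C: Z = 1/(jωC) = -j/(ω·C) = 0 - j0.6281 Ω
Step 3 — Parallel combination: 1/Z_total = 1/R + 1/L + 1/C; Z_total = 0.0001427 - j0.6299 Ω = 0.6299∠-90.0° Ω.
Step 4 — Source phasor: V = 6.78∠-92.0° V = -0.2366 - j6.776 V.
Step 5 — Current: I = V / Z = 10.76 - j0.3781 A = 10.76∠-2.0° A.
Step 6 — Complex power: S = V·I* = 0.01654 - j72.98 VA.
Step 7 — Real power: P = Re(S) = 0.01654 W.
Step 8 — Reactive power: Q = Im(S) = -72.98 VAR.
Step 9 — Apparent power: |S| = 72.98 VA.
Step 10 — Power factor: PF = P/|S| = 0.0002266 (leading).

(a) P = 0.01654 W  (b) Q = -72.98 VAR  (c) S = 72.98 VA  (d) PF = 0.0002266 (leading)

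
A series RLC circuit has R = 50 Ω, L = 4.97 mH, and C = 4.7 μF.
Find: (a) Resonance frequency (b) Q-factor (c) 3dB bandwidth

Step 1 — Resonance: ω₀ = 1/√(LC) = 1/√(0.00497·4.7e-06) = 6543 rad/s.
Step 2 — f₀ = ω₀/(2π) = 1041 Hz.
Step 3 — Series Q: Q = ω₀L/R = 6543·0.00497/50 = 0.6504.
Step 4 — Bandwidth: Δω = ω₀/Q = 1.006e+04 rad/s; BW = Δω/(2π) = 1601 Hz.

(a) f₀ = 1041 Hz  (b) Q = 0.6504  (c) BW = 1601 Hz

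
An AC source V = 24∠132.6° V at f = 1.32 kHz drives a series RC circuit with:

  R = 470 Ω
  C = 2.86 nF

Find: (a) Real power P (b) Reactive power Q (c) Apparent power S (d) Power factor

Step 1 — Angular frequency: ω = 2π·f = 2π·1320 = 8294 rad/s.
Step 2 — Component impedances:
  R: Z = R = 470 Ω
  C: Z = 1/(jωC) = -j/(ω·C) = 0 - j4.216e+04 Ω
Step 3 — Series combination: Z_total = R + C = 470 - j4.216e+04 Ω = 4.216e+04∠-89.4° Ω.
Step 4 — Source phasor: V = 24∠132.6° V = -16.25 + j17.67 V.
Step 5 — Current: I = V / Z = -0.0004233 - j0.0003806 A = 0.0005693∠-138.0° A.
Step 6 — Complex power: S = V·I* = 0.0001523 - j0.01366 VA.
Step 7 — Real power: P = Re(S) = 0.0001523 W.
Step 8 — Reactive power: Q = Im(S) = -0.01366 VAR.
Step 9 — Apparent power: |S| = 0.01366 VA.
Step 10 — Power factor: PF = P/|S| = 0.01115 (leading).

(a) P = 0.0001523 W  (b) Q = -0.01366 VAR  (c) S = 0.01366 VA  (d) PF = 0.01115 (leading)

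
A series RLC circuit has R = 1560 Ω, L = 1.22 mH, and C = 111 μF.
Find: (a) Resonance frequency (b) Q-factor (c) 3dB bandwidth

Step 1 — Resonance condition Im(Z)=0 gives ω₀ = 1/√(LC).
Step 2 — ω₀ = 1/√(0.00122·0.000111) = 2717 rad/s.
Step 3 — f₀ = ω₀/(2π) = 432.5 Hz.
Step 4 — Series Q: Q = ω₀L/R = 2717·0.00122/1560 = 0.002125.
Step 5 — 3dB bandwidth: Δω = ω₀/Q = 1.279e+06 rad/s; BW = Δω/(2π) = 2.035e+05 Hz.

(a) f₀ = 432.5 Hz  (b) Q = 0.002125  (c) BW = 2.035e+05 Hz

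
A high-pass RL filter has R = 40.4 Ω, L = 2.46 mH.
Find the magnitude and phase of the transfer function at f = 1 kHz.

Step 1 — Angular frequency: ω = 2π·1000 = 6283 rad/s.
Step 2 — Transfer function: H(jω) = jωL/(R + jωL).
Step 3 — Numerator jωL = j·15.46; denominator R + jωL = 40.4 + j15.46.
Step 4 — H = 0.1277 + j0.3337.
Step 5 — Magnitude: |H| = 0.3573 (-8.9 dB); phase: φ = 69.1°.

|H| = 0.3573 (-8.9 dB), φ = 69.1°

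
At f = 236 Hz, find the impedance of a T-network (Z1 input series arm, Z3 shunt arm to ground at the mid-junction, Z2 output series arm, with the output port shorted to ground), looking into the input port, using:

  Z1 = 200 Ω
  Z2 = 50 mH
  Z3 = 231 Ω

Step 1 — Angular frequency: ω = 2π·f = 2π·236 = 1483 rad/s.
Step 2 — Component impedances:
  Z1: Z = R = 200 Ω
  Z2: Z = jωL = j·1483·0.05 = 0 + j74.14 Ω
  Z3: Z = R = 231 Ω
Step 3 — With the output port shorted to ground, the output series arm Z2 runs from the junction to ground; the shunt arm Z3 also runs from the junction to ground. They appear in parallel: Z3 || Z2 = 21.57 + j67.22 Ω.
Step 4 — Series with input arm Z1: Z_in = Z1 + (Z3 || Z2) = 221.6 + j67.22 Ω = 231.5∠16.9° Ω.

Z = 221.6 + j67.22 Ω = 231.5∠16.9° Ω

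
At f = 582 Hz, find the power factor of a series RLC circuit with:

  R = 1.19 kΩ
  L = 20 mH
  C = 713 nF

Step 1 — Angular frequency: ω = 2π·f = 2π·582 = 3657 rad/s.
Step 2 — Component impedances:
  R: Z = R = 1190 Ω
  L: Z = jωL = j·3657·0.02 = 0 + j73.14 Ω
  C: Z = 1/(jωC) = -j/(ω·C) = 0 - j383.5 Ω
Step 3 — Series combination: Z_total = R + L + C = 1190 - j310.4 Ω = 1230∠-14.6° Ω.
Step 4 — Power factor: PF = cos(φ) = Re(Z)/|Z| = 1190/1229.8 = 0.9676.
Step 5 — Type: Im(Z) = -310.4 ⇒ leading (phase φ = -14.6°).

PF = 0.9676 (leading, φ = -14.6°)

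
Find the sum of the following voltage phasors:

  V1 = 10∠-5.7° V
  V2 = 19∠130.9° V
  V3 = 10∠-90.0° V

Step 1 — Convert each phasor to rectangular form:
  V1 = 10·(cos(-5.7°) + j·sin(-5.7°)) = 9.951 - j0.9932 V
  V2 = 19·(cos(130.9°) + j·sin(130.9°)) = -12.44 + j14.36 V
  V3 = 10·(cos(-90.0°) + j·sin(-90.0°)) = 0 - j10 V
Step 2 — Sum components: V_total = -2.49 + j3.368 V.
Step 3 — Convert to polar: |V_total| = 4.188 V, ∠V_total = 126.5°.

V_total = 4.188∠126.5° V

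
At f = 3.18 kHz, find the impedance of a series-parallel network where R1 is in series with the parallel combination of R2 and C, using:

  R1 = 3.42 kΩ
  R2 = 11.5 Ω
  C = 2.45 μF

Step 1 — Angular frequency: ω = 2π·f = 2π·3180 = 1.998e+04 rad/s.
Step 2 — Component impedances:
  R1: Z = R = 3420 Ω
  R2: Z = R = 11.5 Ω
  C: Z = 1/(jωC) = -j/(ω·C) = 0 - j20.43 Ω
Step 3 — Parallel branch: R2 || C = 1/(1/R2 + 1/C) = 8.733 - j4.916 Ω.
Step 4 — Series with R1: Z_total = R1 + (R2 || C) = 3429 - j4.916 Ω = 3429∠-0.1° Ω.

Z = 3429 - j4.916 Ω = 3429∠-0.1° Ω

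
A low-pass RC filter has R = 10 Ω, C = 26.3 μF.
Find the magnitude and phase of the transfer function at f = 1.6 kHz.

Step 1 — Angular frequency: ω = 2π·1600 = 1.005e+04 rad/s.
Step 2 — Transfer function: H(jω) = 1/(1 + jωRC).
Step 3 — Denominator: 1 + jωRC = 1 + j·1.005e+04·10·2.63e-05 = 1 + j2.644.
Step 4 — H = 0.1251 - j0.3309.
Step 5 — Magnitude: |H| = 0.3538 (-9.0 dB); phase: φ = -69.3°.

|H| = 0.3538 (-9.0 dB), φ = -69.3°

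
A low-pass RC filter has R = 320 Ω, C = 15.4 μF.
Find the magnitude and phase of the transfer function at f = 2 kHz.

Step 1 — Angular frequency: ω = 2π·2000 = 1.257e+04 rad/s.
Step 2 — Transfer function: H(jω) = 1/(1 + jωRC).
Step 3 — Denominator: 1 + jωRC = 1 + j·1.257e+04·320·1.54e-05 = 1 + j61.93.
Step 4 — H = 0.0002607 - j0.01614.
Step 5 — Magnitude: |H| = 0.01615 (-35.8 dB); phase: φ = -89.1°.

|H| = 0.01615 (-35.8 dB), φ = -89.1°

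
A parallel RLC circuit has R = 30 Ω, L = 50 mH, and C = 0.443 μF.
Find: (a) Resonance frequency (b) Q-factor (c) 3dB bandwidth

Step 1 — Resonance: ω₀ = 1/√(LC) = 1/√(0.05·4.43e-07) = 6719 rad/s.
Step 2 — f₀ = ω₀/(2π) = 1069 Hz.
Step 3 — Parallel Q: Q = R/(ω₀L) = 30/(6719·0.05) = 0.0893.
Step 4 — Bandwidth: Δω = ω₀/Q = 7.524e+04 rad/s; BW = Δω/(2π) = 1.198e+04 Hz.

(a) f₀ = 1069 Hz  (b) Q = 0.0893  (c) BW = 1.198e+04 Hz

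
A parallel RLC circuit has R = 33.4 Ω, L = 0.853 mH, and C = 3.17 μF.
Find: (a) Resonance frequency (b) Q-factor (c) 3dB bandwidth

Step 1 — Resonance: ω₀ = 1/√(LC) = 1/√(0.000853·3.17e-06) = 1.923e+04 rad/s.
Step 2 — f₀ = ω₀/(2π) = 3061 Hz.
Step 3 — Parallel Q: Q = R/(ω₀L) = 33.4/(1.923e+04·0.000853) = 2.036.
Step 4 — Bandwidth: Δω = ω₀/Q = 9445 rad/s; BW = Δω/(2π) = 1503 Hz.

(a) f₀ = 3061 Hz  (b) Q = 2.036  (c) BW = 1503 Hz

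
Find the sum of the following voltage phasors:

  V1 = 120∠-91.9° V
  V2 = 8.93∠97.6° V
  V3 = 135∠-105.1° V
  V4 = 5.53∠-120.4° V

Step 1 — Convert each phasor to rectangular form:
  V1 = 120·(cos(-91.9°) + j·sin(-91.9°)) = -3.979 - j119.9 V
  V2 = 8.93·(cos(97.6°) + j·sin(97.6°)) = -1.181 + j8.852 V
  V3 = 135·(cos(-105.1°) + j·sin(-105.1°)) = -35.17 - j130.3 V
  V4 = 5.53·(cos(-120.4°) + j·sin(-120.4°)) = -2.798 - j4.77 V
Step 2 — Sum components: V_total = -43.13 - j246.2 V.
Step 3 — Convert to polar: |V_total| = 249.9 V, ∠V_total = -99.9°.

V_total = 249.9∠-99.9° V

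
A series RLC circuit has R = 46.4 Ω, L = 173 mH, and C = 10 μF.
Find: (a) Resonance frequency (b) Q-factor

Step 1 — Resonance condition Im(Z)=0 gives ω₀ = 1/√(LC).
Step 2 — ω₀ = 1/√(0.173·1e-05) = 760.3 rad/s.
Step 3 — f₀ = ω₀/(2π) = 121 Hz.
Step 4 — Series Q: Q = ω₀L/R = 760.3·0.173/46.4 = 2.835.

(a) f₀ = 121 Hz  (b) Q = 2.835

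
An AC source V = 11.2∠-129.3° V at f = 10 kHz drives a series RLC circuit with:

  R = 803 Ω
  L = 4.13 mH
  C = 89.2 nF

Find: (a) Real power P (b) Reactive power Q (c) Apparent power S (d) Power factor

Step 1 — Angular frequency: ω = 2π·f = 2π·1e+04 = 6.283e+04 rad/s.
Step 2 — Component impedances:
  R: Z = R = 803 Ω
  L: Z = jωL = j·6.283e+04·0.00413 = 0 + j259.5 Ω
  C: Z = 1/(jωC) = -j/(ω·C) = 0 - j178.4 Ω
Step 3 — Series combination: Z_total = R + L + C = 803 + j81.07 Ω = 807.1∠5.8° Ω.
Step 4 — Source phasor: V = 11.2∠-129.3° V = -7.094 - j8.667 V.
Step 5 — Current: I = V / Z = -0.009824 - j0.009801 A = 0.01388∠-135.1° A.
Step 6 — Complex power: S = V·I* = 0.1546 + j0.01561 VA.
Step 7 — Real power: P = Re(S) = 0.1546 W.
Step 8 — Reactive power: Q = Im(S) = 0.01561 VAR.
Step 9 — Apparent power: |S| = 0.1554 VA.
Step 10 — Power factor: PF = P/|S| = 0.9949 (lagging).

(a) P = 0.1546 W  (b) Q = 0.01561 VAR  (c) S = 0.1554 VA  (d) PF = 0.9949 (lagging)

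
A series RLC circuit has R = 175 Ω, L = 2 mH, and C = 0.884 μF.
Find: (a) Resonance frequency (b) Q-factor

Step 1 — Resonance condition Im(Z)=0 gives ω₀ = 1/√(LC).
Step 2 — ω₀ = 1/√(0.002·8.84e-07) = 2.378e+04 rad/s.
Step 3 — f₀ = ω₀/(2π) = 3785 Hz.
Step 4 — Series Q: Q = ω₀L/R = 2.378e+04·0.002/175 = 0.2718.

(a) f₀ = 3785 Hz  (b) Q = 0.2718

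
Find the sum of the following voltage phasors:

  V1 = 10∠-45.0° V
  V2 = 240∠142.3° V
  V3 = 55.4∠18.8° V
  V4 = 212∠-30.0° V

Step 1 — Convert each phasor to rectangular form:
  V1 = 10·(cos(-45.0°) + j·sin(-45.0°)) = 7.071 - j7.071 V
  V2 = 240·(cos(142.3°) + j·sin(142.3°)) = -189.9 + j146.8 V
  V3 = 55.4·(cos(18.8°) + j·sin(18.8°)) = 52.44 + j17.85 V
  V4 = 212·(cos(-30.0°) + j·sin(-30.0°)) = 183.6 - j106 V
Step 2 — Sum components: V_total = 53.22 + j51.55 V.
Step 3 — Convert to polar: |V_total| = 74.09 V, ∠V_total = 44.1°.

V_total = 74.09∠44.1° V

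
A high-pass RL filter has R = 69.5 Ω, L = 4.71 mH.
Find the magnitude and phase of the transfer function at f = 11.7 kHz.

Step 1 — Angular frequency: ω = 2π·1.17e+04 = 7.351e+04 rad/s.
Step 2 — Transfer function: H(jω) = jωL/(R + jωL).
Step 3 — Numerator jωL = j·346.2; denominator R + jωL = 69.5 + j346.2.
Step 4 — H = 0.9613 + j0.1929.
Step 5 — Magnitude: |H| = 0.9804 (-0.2 dB); phase: φ = 11.3°.

|H| = 0.9804 (-0.2 dB), φ = 11.3°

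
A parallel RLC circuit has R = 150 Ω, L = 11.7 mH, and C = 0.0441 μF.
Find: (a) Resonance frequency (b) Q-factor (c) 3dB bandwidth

Step 1 — Resonance: ω₀ = 1/√(LC) = 1/√(0.0117·4.41e-08) = 4.402e+04 rad/s.
Step 2 — f₀ = ω₀/(2π) = 7007 Hz.
Step 3 — Parallel Q: Q = R/(ω₀L) = 150/(4.402e+04·0.0117) = 0.2912.
Step 4 — Bandwidth: Δω = ω₀/Q = 1.512e+05 rad/s; BW = Δω/(2π) = 2.406e+04 Hz.

(a) f₀ = 7007 Hz  (b) Q = 0.2912  (c) BW = 2.406e+04 Hz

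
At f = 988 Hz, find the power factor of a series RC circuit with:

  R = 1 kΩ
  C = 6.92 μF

Step 1 — Angular frequency: ω = 2π·f = 2π·988 = 6208 rad/s.
Step 2 — Component impedances:
  R: Z = R = 1000 Ω
  C: Z = 1/(jωC) = -j/(ω·C) = 0 - j23.28 Ω
Step 3 — Series combination: Z_total = R + C = 1000 - j23.28 Ω = 1000∠-1.3° Ω.
Step 4 — Power factor: PF = cos(φ) = Re(Z)/|Z| = 1000/1000.3 = 0.9997.
Step 5 — Type: Im(Z) = -23.28 ⇒ leading (phase φ = -1.3°).

PF = 0.9997 (leading, φ = -1.3°)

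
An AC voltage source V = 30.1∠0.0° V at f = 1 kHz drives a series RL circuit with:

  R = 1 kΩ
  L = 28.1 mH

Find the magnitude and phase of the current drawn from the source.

Step 1 — Angular frequency: ω = 2π·f = 2π·1000 = 6283 rad/s.
Step 2 — Component impedances:
  R: Z = R = 1000 Ω
  L: Z = jωL = j·6283·0.0281 = 0 + j176.6 Ω
Step 3 — Series combination: Z_total = R + L = 1000 + j176.6 Ω = 1015∠10.0° Ω.
Step 4 — Source phasor: V = 30.1∠0.0° V = 30.1 V.
Step 5 — Ohm's law: I = V / Z_total = (30.1) / (1000 + j176.6) = 0.02919 - j0.005154 A.
Step 6 — Convert to polar: |I| = 0.02964 A, ∠I = -10.0°.

I = 0.02964∠-10.0° A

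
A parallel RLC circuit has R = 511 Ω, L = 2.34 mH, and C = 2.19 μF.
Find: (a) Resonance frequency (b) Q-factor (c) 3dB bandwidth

Step 1 — Resonance: ω₀ = 1/√(LC) = 1/√(0.00234·2.19e-06) = 1.397e+04 rad/s.
Step 2 — f₀ = ω₀/(2π) = 2223 Hz.
Step 3 — Parallel Q: Q = R/(ω₀L) = 511/(1.397e+04·0.00234) = 15.63.
Step 4 — Bandwidth: Δω = ω₀/Q = 893.6 rad/s; BW = Δω/(2π) = 142.2 Hz.

(a) f₀ = 2223 Hz  (b) Q = 15.63  (c) BW = 142.2 Hz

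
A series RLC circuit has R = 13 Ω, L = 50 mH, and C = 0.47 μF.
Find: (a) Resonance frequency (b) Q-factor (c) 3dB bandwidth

Step 1 — Resonance condition Im(Z)=0 gives ω₀ = 1/√(LC).
Step 2 — ω₀ = 1/√(0.05·4.7e-07) = 6523 rad/s.
Step 3 — f₀ = ω₀/(2π) = 1038 Hz.
Step 4 — Series Q: Q = ω₀L/R = 6523·0.05/13 = 25.09.
Step 5 — 3dB bandwidth: Δω = ω₀/Q = 260 rad/s; BW = Δω/(2π) = 41.38 Hz.

(a) f₀ = 1038 Hz  (b) Q = 25.09  (c) BW = 41.38 Hz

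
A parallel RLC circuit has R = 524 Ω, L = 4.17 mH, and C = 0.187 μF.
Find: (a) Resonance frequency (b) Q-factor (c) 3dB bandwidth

Step 1 — Resonance: ω₀ = 1/√(LC) = 1/√(0.00417·1.87e-07) = 3.581e+04 rad/s.
Step 2 — f₀ = ω₀/(2π) = 5699 Hz.
Step 3 — Parallel Q: Q = R/(ω₀L) = 524/(3.581e+04·0.00417) = 3.509.
Step 4 — Bandwidth: Δω = ω₀/Q = 1.021e+04 rad/s; BW = Δω/(2π) = 1624 Hz.

(a) f₀ = 5699 Hz  (b) Q = 3.509  (c) BW = 1624 Hz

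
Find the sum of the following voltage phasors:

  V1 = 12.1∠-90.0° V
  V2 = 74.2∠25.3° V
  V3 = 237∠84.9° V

Step 1 — Convert each phasor to rectangular form:
  V1 = 12.1·(cos(-90.0°) + j·sin(-90.0°)) = 0 - j12.1 V
  V2 = 74.2·(cos(25.3°) + j·sin(25.3°)) = 67.08 + j31.71 V
  V3 = 237·(cos(84.9°) + j·sin(84.9°)) = 21.07 + j236.1 V
Step 2 — Sum components: V_total = 88.15 + j255.7 V.
Step 3 — Convert to polar: |V_total| = 270.4 V, ∠V_total = 71.0°.

V_total = 270.4∠71.0° V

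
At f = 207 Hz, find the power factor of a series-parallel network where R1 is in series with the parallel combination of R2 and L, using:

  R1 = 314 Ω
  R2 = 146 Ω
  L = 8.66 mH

Step 1 — Angular frequency: ω = 2π·f = 2π·207 = 1301 rad/s.
Step 2 — Component impedances:
  R1: Z = R = 314 Ω
  R2: Z = R = 146 Ω
  L: Z = jωL = j·1301·0.00866 = 0 + j11.26 Ω
Step 3 — Parallel branch: R2 || L = 1/(1/R2 + 1/L) = 0.8638 + j11.2 Ω.
Step 4 — Series with R1: Z_total = R1 + (R2 || L) = 314.9 + j11.2 Ω = 315.1∠2.0° Ω.
Step 5 — Power factor: PF = cos(φ) = Re(Z)/|Z| = 314.9/315.1 = 0.9994.
Step 6 — Type: Im(Z) = 11.2 ⇒ lagging (phase φ = 2.0°).

PF = 0.9994 (lagging, φ = 2.0°)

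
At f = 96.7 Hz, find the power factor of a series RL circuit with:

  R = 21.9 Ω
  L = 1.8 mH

Step 1 — Angular frequency: ω = 2π·f = 2π·96.7 = 607.6 rad/s.
Step 2 — Component impedances:
  R: Z = R = 21.9 Ω
  L: Z = jωL = j·607.6·0.0018 = 0 + j1.094 Ω
Step 3 — Series combination: Z_total = R + L = 21.9 + j1.094 Ω = 21.93∠2.9° Ω.
Step 4 — Power factor: PF = cos(φ) = Re(Z)/|Z| = 21.9/21.927 = 0.9988.
Step 5 — Type: Im(Z) = 1.094 ⇒ lagging (phase φ = 2.9°).

PF = 0.9988 (lagging, φ = 2.9°)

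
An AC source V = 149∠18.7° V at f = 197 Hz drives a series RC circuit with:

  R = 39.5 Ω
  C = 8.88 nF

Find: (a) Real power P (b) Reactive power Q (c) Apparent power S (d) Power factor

Step 1 — Angular frequency: ω = 2π·f = 2π·197 = 1238 rad/s.
Step 2 — Component impedances:
  R: Z = R = 39.5 Ω
  C: Z = 1/(jωC) = -j/(ω·C) = 0 - j9.098e+04 Ω
Step 3 — Series combination: Z_total = R + C = 39.5 - j9.098e+04 Ω = 9.098e+04∠-90.0° Ω.
Step 4 — Source phasor: V = 149∠18.7° V = 141.1 + j47.77 V.
Step 5 — Current: I = V / Z = -0.0005244 + j0.001552 A = 0.001638∠108.7° A.
Step 6 — Complex power: S = V·I* = 0.0001059 - j0.244 VA.
Step 7 — Real power: P = Re(S) = 0.0001059 W.
Step 8 — Reactive power: Q = Im(S) = -0.244 VAR.
Step 9 — Apparent power: |S| = 0.244 VA.
Step 10 — Power factor: PF = P/|S| = 0.0004342 (leading).

(a) P = 0.0001059 W  (b) Q = -0.244 VAR  (c) S = 0.244 VA  (d) PF = 0.0004342 (leading)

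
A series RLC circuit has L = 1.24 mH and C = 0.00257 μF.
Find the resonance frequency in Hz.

Step 1 — Resonance condition Im(Z)=0 gives ω₀ = 1/√(LC).
Step 2 — ω₀ = 1/√(0.00124·2.57e-09) = 5.602e+05 rad/s.
Step 3 — f₀ = ω₀/(2π) = 8.915e+04 Hz.

f₀ = 8.915e+04 Hz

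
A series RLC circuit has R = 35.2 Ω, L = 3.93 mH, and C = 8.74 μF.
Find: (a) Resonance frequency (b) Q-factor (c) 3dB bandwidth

Step 1 — Resonance: ω₀ = 1/√(LC) = 1/√(0.00393·8.74e-06) = 5396 rad/s.
Step 2 — f₀ = ω₀/(2π) = 858.8 Hz.
Step 3 — Series Q: Q = ω₀L/R = 5396·0.00393/35.2 = 0.6024.
Step 4 — Bandwidth: Δω = ω₀/Q = 8957 rad/s; BW = Δω/(2π) = 1426 Hz.

(a) f₀ = 858.8 Hz  (b) Q = 0.6024  (c) BW = 1426 Hz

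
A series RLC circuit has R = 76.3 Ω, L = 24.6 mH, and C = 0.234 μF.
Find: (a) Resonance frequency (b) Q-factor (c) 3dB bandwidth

Step 1 — Resonance condition Im(Z)=0 gives ω₀ = 1/√(LC).
Step 2 — ω₀ = 1/√(0.0246·2.34e-07) = 1.318e+04 rad/s.
Step 3 — f₀ = ω₀/(2π) = 2098 Hz.
Step 4 — Series Q: Q = ω₀L/R = 1.318e+04·0.0246/76.3 = 4.249.
Step 5 — 3dB bandwidth: Δω = ω₀/Q = 3102 rad/s; BW = Δω/(2π) = 493.6 Hz.

(a) f₀ = 2098 Hz  (b) Q = 4.249  (c) BW = 493.6 Hz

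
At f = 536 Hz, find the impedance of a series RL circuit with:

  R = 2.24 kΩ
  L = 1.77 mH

Step 1 — Angular frequency: ω = 2π·f = 2π·536 = 3368 rad/s.
Step 2 — Component impedances:
  R: Z = R = 2240 Ω
  L: Z = jωL = j·3368·0.00177 = 0 + j5.961 Ω
Step 3 — Series combination: Z_total = R + L = 2240 + j5.961 Ω = 2240∠0.2° Ω.

Z = 2240 + j5.961 Ω = 2240∠0.2° Ω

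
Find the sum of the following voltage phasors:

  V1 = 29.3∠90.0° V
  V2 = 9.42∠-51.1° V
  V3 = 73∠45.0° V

Step 1 — Convert each phasor to rectangular form:
  V1 = 29.3·(cos(90.0°) + j·sin(90.0°)) = 0 + j29.3 V
  V2 = 9.42·(cos(-51.1°) + j·sin(-51.1°)) = 5.915 - j7.331 V
  V3 = 73·(cos(45.0°) + j·sin(45.0°)) = 51.62 + j51.62 V
Step 2 — Sum components: V_total = 57.53 + j73.59 V.
Step 3 — Convert to polar: |V_total| = 93.41 V, ∠V_total = 52.0°.

V_total = 93.41∠52.0° V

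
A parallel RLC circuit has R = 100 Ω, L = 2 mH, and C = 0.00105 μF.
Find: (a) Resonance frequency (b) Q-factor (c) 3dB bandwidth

Step 1 — Resonance: ω₀ = 1/√(LC) = 1/√(0.002·1.05e-09) = 6.901e+05 rad/s.
Step 2 — f₀ = ω₀/(2π) = 1.098e+05 Hz.
Step 3 — Parallel Q: Q = R/(ω₀L) = 100/(6.901e+05·0.002) = 0.07246.
Step 4 — Bandwidth: Δω = ω₀/Q = 9.524e+06 rad/s; BW = Δω/(2π) = 1.516e+06 Hz.

(a) f₀ = 1.098e+05 Hz  (b) Q = 0.07246  (c) BW = 1.516e+06 Hz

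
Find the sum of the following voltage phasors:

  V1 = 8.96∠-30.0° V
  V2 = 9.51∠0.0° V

Step 1 — Convert each phasor to rectangular form:
  V1 = 8.96·(cos(-30.0°) + j·sin(-30.0°)) = 7.76 - j4.48 V
  V2 = 9.51·(cos(0.0°) + j·sin(0.0°)) = 9.51 V
Step 2 — Sum components: V_total = 17.27 - j4.48 V.
Step 3 — Convert to polar: |V_total| = 17.84 V, ∠V_total = -14.5°.

V_total = 17.84∠-14.5° V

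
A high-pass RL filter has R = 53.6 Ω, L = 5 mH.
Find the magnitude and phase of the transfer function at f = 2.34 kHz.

Step 1 — Angular frequency: ω = 2π·2340 = 1.47e+04 rad/s.
Step 2 — Transfer function: H(jω) = jωL/(R + jωL).
Step 3 — Numerator jωL = j·73.51; denominator R + jωL = 53.6 + j73.51.
Step 4 — H = 0.6529 + j0.476.
Step 5 — Magnitude: |H| = 0.808 (-1.9 dB); phase: φ = 36.1°.

|H| = 0.808 (-1.9 dB), φ = 36.1°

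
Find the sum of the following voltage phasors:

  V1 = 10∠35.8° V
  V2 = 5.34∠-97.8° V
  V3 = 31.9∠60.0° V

Step 1 — Convert each phasor to rectangular form:
  V1 = 10·(cos(35.8°) + j·sin(35.8°)) = 8.111 + j5.85 V
  V2 = 5.34·(cos(-97.8°) + j·sin(-97.8°)) = -0.7247 - j5.291 V
  V3 = 31.9·(cos(60.0°) + j·sin(60.0°)) = 15.95 + j27.63 V
Step 2 — Sum components: V_total = 23.34 + j28.19 V.
Step 3 — Convert to polar: |V_total| = 36.59 V, ∠V_total = 50.4°.

V_total = 36.59∠50.4° V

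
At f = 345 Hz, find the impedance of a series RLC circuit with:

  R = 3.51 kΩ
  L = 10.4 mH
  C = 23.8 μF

Step 1 — Angular frequency: ω = 2π·f = 2π·345 = 2168 rad/s.
Step 2 — Component impedances:
  R: Z = R = 3510 Ω
  L: Z = jωL = j·2168·0.0104 = 0 + j22.54 Ω
  C: Z = 1/(jωC) = -j/(ω·C) = 0 - j19.38 Ω
Step 3 — Series combination: Z_total = R + L + C = 3510 + j3.161 Ω = 3510∠0.1° Ω.

Z = 3510 + j3.161 Ω = 3510∠0.1° Ω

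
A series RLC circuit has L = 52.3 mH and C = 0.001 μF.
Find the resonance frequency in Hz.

Step 1 — Resonance condition Im(Z)=0 gives ω₀ = 1/√(LC).
Step 2 — ω₀ = 1/√(0.0523·1e-09) = 1.383e+05 rad/s.
Step 3 — f₀ = ω₀/(2π) = 2.201e+04 Hz.

f₀ = 2.201e+04 Hz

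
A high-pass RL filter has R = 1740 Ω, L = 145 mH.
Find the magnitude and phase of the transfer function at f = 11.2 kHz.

Step 1 — Angular frequency: ω = 2π·1.12e+04 = 7.037e+04 rad/s.
Step 2 — Transfer function: H(jω) = jωL/(R + jωL).
Step 3 — Numerator jωL = j·1.02e+04; denominator R + jωL = 1740 + j1.02e+04.
Step 4 — H = 0.9717 + j0.1657.
Step 5 — Magnitude: |H| = 0.9858 (-0.1 dB); phase: φ = 9.7°.

|H| = 0.9858 (-0.1 dB), φ = 9.7°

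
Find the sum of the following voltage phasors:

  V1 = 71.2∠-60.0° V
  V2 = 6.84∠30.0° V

Step 1 — Convert each phasor to rectangular form:
  V1 = 71.2·(cos(-60.0°) + j·sin(-60.0°)) = 35.6 - j61.66 V
  V2 = 6.84·(cos(30.0°) + j·sin(30.0°)) = 5.924 + j3.42 V
Step 2 — Sum components: V_total = 41.52 - j58.24 V.
Step 3 — Convert to polar: |V_total| = 71.53 V, ∠V_total = -54.5°.

V_total = 71.53∠-54.5° V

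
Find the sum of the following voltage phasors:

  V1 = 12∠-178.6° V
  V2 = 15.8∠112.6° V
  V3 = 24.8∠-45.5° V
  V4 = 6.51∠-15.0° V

Step 1 — Convert each phasor to rectangular form:
  V1 = 12·(cos(-178.6°) + j·sin(-178.6°)) = -12 - j0.2932 V
  V2 = 15.8·(cos(112.6°) + j·sin(112.6°)) = -6.072 + j14.59 V
  V3 = 24.8·(cos(-45.5°) + j·sin(-45.5°)) = 17.38 - j17.69 V
  V4 = 6.51·(cos(-15.0°) + j·sin(-15.0°)) = 6.288 - j1.685 V
Step 2 — Sum components: V_total = 5.602 - j5.08 V.
Step 3 — Convert to polar: |V_total| = 7.563 V, ∠V_total = -42.2°.

V_total = 7.563∠-42.2° V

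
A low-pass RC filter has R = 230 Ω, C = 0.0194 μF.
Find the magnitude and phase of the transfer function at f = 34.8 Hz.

Step 1 — Angular frequency: ω = 2π·34.8 = 218.7 rad/s.
Step 2 — Transfer function: H(jω) = 1/(1 + jωRC).
Step 3 — Denominator: 1 + jωRC = 1 + j·218.7·230·1.94e-08 = 1 + j0.0009756.
Step 4 — H = 1 - j0.0009756.
Step 5 — Magnitude: |H| = 1 (-0.0 dB); phase: φ = -0.1°.

|H| = 1 (-0.0 dB), φ = -0.1°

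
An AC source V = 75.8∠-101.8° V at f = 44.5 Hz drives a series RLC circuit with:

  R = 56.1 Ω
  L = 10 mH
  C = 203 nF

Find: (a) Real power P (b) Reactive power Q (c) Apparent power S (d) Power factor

Step 1 — Angular frequency: ω = 2π·f = 2π·44.5 = 279.6 rad/s.
Step 2 — Component impedances:
  R: Z = R = 56.1 Ω
  L: Z = jωL = j·279.6·0.01 = 0 + j2.796 Ω
  C: Z = 1/(jωC) = -j/(ω·C) = 0 - j1.762e+04 Ω
Step 3 — Series combination: Z_total = R + L + C = 56.1 - j1.762e+04 Ω = 1.762e+04∠-89.8° Ω.
Step 4 — Source phasor: V = 75.8∠-101.8° V = -15.5 - j74.2 V.
Step 5 — Current: I = V / Z = 0.004209 - j0.0008934 A = 0.004303∠-12.0° A.
Step 6 — Complex power: S = V·I* = 0.001039 - j0.3262 VA.
Step 7 — Real power: P = Re(S) = 0.001039 W.
Step 8 — Reactive power: Q = Im(S) = -0.3262 VAR.
Step 9 — Apparent power: |S| = 0.3262 VA.
Step 10 — Power factor: PF = P/|S| = 0.003185 (leading).

(a) P = 0.001039 W  (b) Q = -0.3262 VAR  (c) S = 0.3262 VA  (d) PF = 0.003185 (leading)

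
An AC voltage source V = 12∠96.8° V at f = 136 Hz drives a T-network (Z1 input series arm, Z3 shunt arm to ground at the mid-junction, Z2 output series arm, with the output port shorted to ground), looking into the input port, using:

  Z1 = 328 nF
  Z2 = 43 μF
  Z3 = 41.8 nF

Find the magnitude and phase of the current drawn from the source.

Step 1 — Angular frequency: ω = 2π·f = 2π·136 = 854.5 rad/s.
Step 2 — Component impedances:
  Z1: Z = 1/(jωC) = -j/(ω·C) = 0 - j3568 Ω
  Z2: Z = 1/(jωC) = -j/(ω·C) = 0 - j27.22 Ω
  Z3: Z = 1/(jωC) = -j/(ω·C) = 0 - j2.8e+04 Ω
Step 3 — With the output port shorted to ground, the output series arm Z2 runs from the junction to ground; the shunt arm Z3 also runs from the junction to ground. They appear in parallel: Z3 || Z2 = 0 - j27.19 Ω.
Step 4 — Series with input arm Z1: Z_in = Z1 + (Z3 || Z2) = 0 - j3595 Ω = 3595∠-90.0° Ω.
Step 5 — Source phasor: V = 12∠96.8° V = -1.421 + j11.92 V.
Step 6 — Ohm's law: I = V / Z_total = (-1.421 + j11.92) / (0 - j3595) = -0.003314 - j0.0003952 A.
Step 7 — Convert to polar: |I| = 0.003338 A, ∠I = -173.2°.

I = 0.003338∠-173.2° A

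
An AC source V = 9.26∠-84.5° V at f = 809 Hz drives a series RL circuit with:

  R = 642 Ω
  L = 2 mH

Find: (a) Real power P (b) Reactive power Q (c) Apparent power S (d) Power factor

Step 1 — Angular frequency: ω = 2π·f = 2π·809 = 5083 rad/s.
Step 2 — Component impedances:
  R: Z = R = 642 Ω
  L: Z = jωL = j·5083·0.002 = 0 + j10.17 Ω
Step 3 — Series combination: Z_total = R + L = 642 + j10.17 Ω = 642.1∠0.9° Ω.
Step 4 — Source phasor: V = 9.26∠-84.5° V = 0.8875 - j9.217 V.
Step 5 — Current: I = V / Z = 0.001155 - j0.01438 A = 0.01442∠-85.4° A.
Step 6 — Complex power: S = V·I* = 0.1335 + j0.002114 VA.
Step 7 — Real power: P = Re(S) = 0.1335 W.
Step 8 — Reactive power: Q = Im(S) = 0.002114 VAR.
Step 9 — Apparent power: |S| = 0.1335 VA.
Step 10 — Power factor: PF = P/|S| = 0.9999 (lagging).

(a) P = 0.1335 W  (b) Q = 0.002114 VAR  (c) S = 0.1335 VA  (d) PF = 0.9999 (lagging)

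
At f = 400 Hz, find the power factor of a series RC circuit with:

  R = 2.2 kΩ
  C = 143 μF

Step 1 — Angular frequency: ω = 2π·f = 2π·400 = 2513 rad/s.
Step 2 — Component impedances:
  R: Z = R = 2200 Ω
  C: Z = 1/(jωC) = -j/(ω·C) = 0 - j2.782 Ω
Step 3 — Series combination: Z_total = R + C = 2200 - j2.782 Ω = 2200∠-0.1° Ω.
Step 4 — Power factor: PF = cos(φ) = Re(Z)/|Z| = 2200/2200 = 1.
Step 5 — Type: Im(Z) = -2.782 ⇒ leading (phase φ = -0.1°).

PF = 1 (leading, φ = -0.1°)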